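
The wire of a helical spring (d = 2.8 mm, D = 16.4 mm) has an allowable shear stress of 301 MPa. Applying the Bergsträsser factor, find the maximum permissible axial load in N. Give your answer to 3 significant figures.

127 N

C = D/d = 16.4/2.8 = 5.8571
K_B = (4C+2)/(4C−3) = 25.429/20.429 = 1.2448
τ_max = K·8FD/(πd³) → F_max = τ_allow·πd³/(8DK)
F_max = 301·π·2.8³/(8·16.4·1.2448) = 20758/163.31 = 127.11 N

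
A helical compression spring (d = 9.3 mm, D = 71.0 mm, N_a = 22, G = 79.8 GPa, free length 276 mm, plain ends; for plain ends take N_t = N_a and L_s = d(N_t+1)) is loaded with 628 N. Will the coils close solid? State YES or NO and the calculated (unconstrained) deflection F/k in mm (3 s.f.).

YES, δ = 66.3 mm

k = Gd⁴/(8D³N_a) = (79.8×10³)(9.3⁴)/(8·71.0³·22) = 9.4765 N/mm
N_t = 22; L_s = 9.3·23 = 213.9 mm; δ_solid = L₀ − L_s = 276 − 213.9 = 62.1 mm
δ = F/k = 628/9.4765 = 66.269 mm
δ ≥ δ_solid → spring goes solid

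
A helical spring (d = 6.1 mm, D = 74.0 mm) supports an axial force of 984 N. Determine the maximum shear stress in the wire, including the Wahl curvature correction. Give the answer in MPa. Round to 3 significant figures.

Spring index C = D/d = 74.0/6.1 = 12.1311
K_W = (4C−1)/(4C−4) + 0.615/C = 47.525/44.525 + 0.0507 = 1.1181
τ₀ = 8FD/(πd³) = 8·984·74.0/(π·6.1³) = 582528/713.08 = 816.92 MPa
τ_max = K·τ₀ = 1.1181 × 816.92 = 913.37 MPa

913 MPa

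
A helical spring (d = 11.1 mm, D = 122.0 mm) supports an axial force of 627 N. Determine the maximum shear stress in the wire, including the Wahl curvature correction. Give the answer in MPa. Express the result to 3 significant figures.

Spring index C = D/d = 122.0/11.1 = 10.9910
K_W = (4C−1)/(4C−4) + 0.615/C = 42.964/39.964 + 0.0560 = 1.1310
τ₀ = 8FD/(πd³) = 8·627·122.0/(π·11.1³) = 611952/4296.5 = 142.43 MPa
τ_max = K·τ₀ = 1.1310 × 142.43 = 161.09 MPa

161 MPa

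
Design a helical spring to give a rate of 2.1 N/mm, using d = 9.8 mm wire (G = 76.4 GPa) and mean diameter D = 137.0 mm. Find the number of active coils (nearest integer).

16

N_a = Gd⁴/(8D³k) = (76.4×10³ × 9.8⁴)/(8 × 137.0³ × 2.1)
    = 7.04689e+08 / 4.31987e+07 = 16.31 → 16 coils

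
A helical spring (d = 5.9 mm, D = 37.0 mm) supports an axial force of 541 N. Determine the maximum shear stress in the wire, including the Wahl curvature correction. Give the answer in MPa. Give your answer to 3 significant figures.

308 MPa

Spring index C = D/d = 37.0/5.9 = 6.2712
K_W = (4C−1)/(4C−4) + 0.615/C = 24.085/21.085 + 0.0981 = 1.2404
τ₀ = 8FD/(πd³) = 8·541·37.0/(π·5.9³) = 160136/645.22 = 248.19 MPa
τ_max = K·τ₀ = 1.2404 × 248.19 = 307.84 MPa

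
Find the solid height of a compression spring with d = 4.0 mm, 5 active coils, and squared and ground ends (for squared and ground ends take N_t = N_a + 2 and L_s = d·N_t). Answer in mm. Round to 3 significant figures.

28.0 mm

squared and ground ends: N_t = N_a + 2 = 5 + 2 = 7
L_s = d·N_t = 4.0 × 7 = 28 mm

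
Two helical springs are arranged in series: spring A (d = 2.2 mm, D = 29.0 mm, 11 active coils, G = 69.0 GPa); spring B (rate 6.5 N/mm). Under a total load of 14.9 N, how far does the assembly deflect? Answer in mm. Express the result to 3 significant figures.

k_A = Gd⁴/(8D³N_a) = (69.0×10³)(2.2⁴)/(8·29.0³·11) = 0.75312 N/mm
Series: 1/k_eq = 1/0.75312 + 1/6.5 = 1.4817; k_eq = 0.67492 N/mm
δ = F/k_eq = 14.9/0.67492 = 22.077 mm

22.1 mm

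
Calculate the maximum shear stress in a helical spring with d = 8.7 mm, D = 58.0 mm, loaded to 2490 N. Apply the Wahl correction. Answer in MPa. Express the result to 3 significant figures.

Spring index C = D/d = 58.0/8.7 = 6.6667
K_W = (4C−1)/(4C−4) + 0.615/C = 25.667/22.667 + 0.0922 = 1.2246
τ₀ = 8FD/(πd³) = 8·2490·58.0/(π·8.7³) = 1.15536e+06/2068.7 = 558.48 MPa
τ_max = K·τ₀ = 1.2246 × 558.48 = 683.92 MPa

684 MPa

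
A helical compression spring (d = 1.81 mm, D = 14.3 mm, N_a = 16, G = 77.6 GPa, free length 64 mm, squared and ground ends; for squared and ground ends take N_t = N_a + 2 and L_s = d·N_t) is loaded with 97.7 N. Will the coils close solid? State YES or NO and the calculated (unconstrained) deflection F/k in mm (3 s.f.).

k = Gd⁴/(8D³N_a) = (77.6×10³)(1.81⁴)/(8·14.3³·16) = 2.2251 N/mm
N_t = 18; L_s = 1.81·18 = 32.58 mm; δ_solid = L₀ − L_s = 64 − 32.58 = 31.42 mm
δ = F/k = 97.7/2.2251 = 43.907 mm
δ ≥ δ_solid → spring goes solid

YES, δ = 43.9 mm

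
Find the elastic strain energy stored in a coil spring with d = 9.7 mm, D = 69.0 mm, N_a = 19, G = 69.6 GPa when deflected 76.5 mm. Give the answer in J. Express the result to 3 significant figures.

36.1 J

k = Gd⁴/(8D³N_a) = (69.6×10³)(9.7⁴)/(8·69.0³·19) = 12.34 N/mm
U = ½kδ² = 0.5 × 12.34 × 76.5² = 36108 N·mm = 36.108 J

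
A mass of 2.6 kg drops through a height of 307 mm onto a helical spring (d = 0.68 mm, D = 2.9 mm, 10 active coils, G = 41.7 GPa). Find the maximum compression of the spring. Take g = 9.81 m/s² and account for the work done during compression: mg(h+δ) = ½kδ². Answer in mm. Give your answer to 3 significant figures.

64.4 mm

k = Gd⁴/(8D³N_a) = (41.7×10³)(0.68⁴)/(8·2.9³·10) = 4.5697 N/mm
W = mg = 2.6 × 9.81 = 25.506 N
½kδ² − Wδ − Wh = 0 → δ = (W + √(W² + 2kWh))/k
δ = (25.506 + √(650.56 + 71564.6))/4.5697 = (25.506 + 268.73)/4.5697 = 64.388 mm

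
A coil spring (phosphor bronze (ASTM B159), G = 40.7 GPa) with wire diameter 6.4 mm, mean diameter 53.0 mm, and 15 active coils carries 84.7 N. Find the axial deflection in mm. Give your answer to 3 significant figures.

22.2 mm

k = Gd⁴/(8D³N_a) = (40.7×10³)(6.4⁴)/(8·53.0³·15) = 3.8221 N/mm
δ = F/k = 84.7 / 3.8221 = 22.16 mm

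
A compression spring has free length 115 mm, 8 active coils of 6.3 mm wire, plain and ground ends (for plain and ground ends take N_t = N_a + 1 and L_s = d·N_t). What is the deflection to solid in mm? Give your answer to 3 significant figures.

N_t = 9; L_s = 6.3·9 = 56.7 mm
δ_solid = L₀ − L_s = 115 − 56.7 = 58.3 mm

58.3 mm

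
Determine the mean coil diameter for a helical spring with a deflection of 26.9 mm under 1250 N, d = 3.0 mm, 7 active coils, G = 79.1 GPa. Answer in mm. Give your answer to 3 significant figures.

13.5 mm

Required rate k = F/δ = 1250/26.9 = 46.468 N/mm
D = (Gd⁴/(8N_a·k))^(1/3) = (79.1×10³·3.0⁴/(8·7·46.468))^(1/3)
  = (2462.16)^(1/3) = 13.5033 mm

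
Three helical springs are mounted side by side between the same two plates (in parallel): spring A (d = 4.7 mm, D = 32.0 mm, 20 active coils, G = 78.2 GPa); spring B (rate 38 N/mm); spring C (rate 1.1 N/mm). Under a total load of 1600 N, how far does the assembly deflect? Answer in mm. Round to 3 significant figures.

k_A = Gd⁴/(8D³N_a) = (78.2×10³)(4.7⁴)/(8·32.0³·20) = 7.2783 N/mm
Parallel: k_eq = 7.2783 + 38 + 1.1 = 46.378 N/mm
δ = F/k_eq = 1600/46.378 = 34.499 mm

34.5 mm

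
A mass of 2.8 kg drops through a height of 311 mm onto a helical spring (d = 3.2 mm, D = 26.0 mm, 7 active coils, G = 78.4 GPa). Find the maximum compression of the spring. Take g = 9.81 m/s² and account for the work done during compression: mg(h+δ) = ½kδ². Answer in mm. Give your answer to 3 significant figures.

48.6 mm

k = Gd⁴/(8D³N_a) = (78.4×10³)(3.2⁴)/(8·26.0³·7) = 8.3523 N/mm
W = mg = 2.8 × 9.81 = 27.468 N
½kδ² − Wδ − Wh = 0 → δ = (W + √(W² + 2kWh))/k
δ = (27.468 + √(754.49 + 142700))/8.3523 = (27.468 + 378.75)/8.3523 = 48.636 mm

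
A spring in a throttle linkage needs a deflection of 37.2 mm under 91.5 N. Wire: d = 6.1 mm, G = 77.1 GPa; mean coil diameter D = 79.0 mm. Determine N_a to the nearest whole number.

Required rate k = F/δ = 91.5/37.2 = 2.4597 N/mm
N_a = Gd⁴/(8D³k) = (77.1×10³ × 6.1⁴)/(8 × 79.0³ × 2.4597)
    = 1.06751e+08 / 9.70174e+06 = 11 → 11 coils

11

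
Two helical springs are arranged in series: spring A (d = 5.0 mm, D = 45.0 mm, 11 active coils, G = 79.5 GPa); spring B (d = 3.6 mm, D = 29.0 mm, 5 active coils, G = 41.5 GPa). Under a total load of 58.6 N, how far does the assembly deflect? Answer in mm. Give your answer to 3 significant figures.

17.7 mm

k_A = Gd⁴/(8D³N_a) = (79.5×10³)(5.0⁴)/(8·45.0³·11) = 6.1962 N/mm
k_B = Gd⁴/(8D³N_a) = (41.5×10³)(3.6⁴)/(8·29.0³·5) = 7.145 N/mm
Series: 1/k_eq = 1/6.1962 + 1/7.145 = 0.30135; k_eq = 3.3184 N/mm
δ = F/k_eq = 58.6/3.3184 = 17.659 mm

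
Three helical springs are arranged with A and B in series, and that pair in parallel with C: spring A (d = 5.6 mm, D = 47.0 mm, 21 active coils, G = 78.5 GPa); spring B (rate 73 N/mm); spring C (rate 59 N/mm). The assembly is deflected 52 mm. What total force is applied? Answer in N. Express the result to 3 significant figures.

k_A = Gd⁴/(8D³N_a) = (78.5×10³)(5.6⁴)/(8·47.0³·21) = 4.4261 N/mm
Springs A,B series: k_AB = 1/(1/4.4261+1/73) = 4.1731 N/mm; parallel with C: k_eq = 4.1731+59 = 63.173 N/mm
F = k_eq·δ = 63.173·52 = 3285 N

3280 N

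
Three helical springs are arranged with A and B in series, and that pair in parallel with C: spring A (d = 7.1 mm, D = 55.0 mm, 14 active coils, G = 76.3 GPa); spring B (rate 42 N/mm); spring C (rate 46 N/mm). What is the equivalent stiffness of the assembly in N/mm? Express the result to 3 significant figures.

54.3 N/mm

k_A = Gd⁴/(8D³N_a) = (76.3×10³)(7.1⁴)/(8·55.0³·14) = 10.405 N/mm
Springs A,B series: k_AB = 1/(1/10.405+1/42) = 8.3392 N/mm; parallel with C: k_eq = 8.3392+46 = 54.339 N/mm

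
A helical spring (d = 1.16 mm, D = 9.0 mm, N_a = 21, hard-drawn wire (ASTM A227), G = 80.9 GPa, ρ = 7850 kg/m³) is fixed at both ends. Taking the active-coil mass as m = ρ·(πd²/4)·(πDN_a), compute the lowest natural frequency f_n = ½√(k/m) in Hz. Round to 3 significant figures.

k = Gd⁴/(8D³N_a) = (80.9×10³)(1.16⁴)/(8·9.0³·21) = 1.196 N/mm = 1196 N/m
Wire length L = πDN_a = π·9.0·21 = 593.76 mm
m = ρ·(πd²/4)·L = 7850 × 1.0568×10⁻⁶ m² × 0.59376 m = 0.0049259 kg
f_n = ½√(k/m) = 0.5·√(1196/0.0049259) = 0.5·√(2.428e+05) = 246.38 Hz

246 Hz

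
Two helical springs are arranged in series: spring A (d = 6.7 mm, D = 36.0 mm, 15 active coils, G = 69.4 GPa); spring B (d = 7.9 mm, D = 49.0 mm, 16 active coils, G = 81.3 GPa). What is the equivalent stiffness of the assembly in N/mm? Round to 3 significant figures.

11.4 N/mm

k_A = Gd⁴/(8D³N_a) = (69.4×10³)(6.7⁴)/(8·36.0³·15) = 24.979 N/mm
k_B = Gd⁴/(8D³N_a) = (81.3×10³)(7.9⁴)/(8·49.0³·16) = 21.028 N/mm
Series: 1/k_eq = 1/24.979 + 1/21.028 = 0.087589; k_eq = 11.417 N/mm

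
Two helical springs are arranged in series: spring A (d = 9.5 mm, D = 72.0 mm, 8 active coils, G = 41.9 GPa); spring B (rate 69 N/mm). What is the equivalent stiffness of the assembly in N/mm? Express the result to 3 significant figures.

11.8 N/mm

k_A = Gd⁴/(8D³N_a) = (41.9×10³)(9.5⁴)/(8·72.0³·8) = 14.287 N/mm
Series: 1/k_eq = 1/14.287 + 1/69 = 0.084488; k_eq = 11.836 N/mm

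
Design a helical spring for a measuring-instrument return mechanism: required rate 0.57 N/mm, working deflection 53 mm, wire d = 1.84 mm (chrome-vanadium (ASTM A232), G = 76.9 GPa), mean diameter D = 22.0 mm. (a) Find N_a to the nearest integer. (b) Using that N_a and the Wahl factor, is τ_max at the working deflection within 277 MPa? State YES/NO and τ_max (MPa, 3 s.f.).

N_a = Gd⁴/(8D³k) = (76.9×10³)(1.84⁴)/(8·22.0³·0.57) = 18.15 → N_a = 18
Actual rate k = Gd⁴/(8D³·18) = 0.57487 N/mm
Working load F = kδ = 0.57487·53 = 30.468 N
C = 22.0/1.84 = 11.9565; K_W = (4C−1)/(4C−4)+0.615/C = 1.1199
τ_max = K_W·8FD/(πd³) = 1.1199·274 = 306.85 MPa
τ_max > 277 MPa → exceeds allowable

(a) 18 coils; (b) NO, τ_max = 307 MPa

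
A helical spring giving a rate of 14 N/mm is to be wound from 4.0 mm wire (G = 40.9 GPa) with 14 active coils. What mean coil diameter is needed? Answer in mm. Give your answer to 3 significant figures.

18.8 mm

D = (Gd⁴/(8N_a·k))^(1/3) = (40.9×10³·4.0⁴/(8·14·14))^(1/3)
  = (6677.55)^(1/3) = 18.8310 mm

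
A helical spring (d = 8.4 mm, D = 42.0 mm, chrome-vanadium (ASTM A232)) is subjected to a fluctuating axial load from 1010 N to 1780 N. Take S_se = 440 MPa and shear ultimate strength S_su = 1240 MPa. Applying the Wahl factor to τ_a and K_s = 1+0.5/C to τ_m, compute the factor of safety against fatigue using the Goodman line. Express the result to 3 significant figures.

2.32

C = D/d = 42.0/8.4 = 5.0000; K_W = (4C−1)/(4C−4)+0.615/C = 1.3105; K_s = 1+0.5/C = 1.1000
F_a = (F_max−F_min)/2 = 385 N; F_m = (F_max+F_min)/2 = 1395 N
τ_a = K_W·8F_aD/(πd³) = 1.3105 × 69.472 = 91.044 MPa
τ_m = K_s·8F_mD/(πd³) = 1.1000 × 251.72 = 276.9 MPa
Goodman: 1/n_f = τ_a/S_se + τ_m/S_su = 91.044/440 + 276.9/1240 = 0.20692 + 0.22330 = 0.43022
n_f = 1/0.43022 = 2.324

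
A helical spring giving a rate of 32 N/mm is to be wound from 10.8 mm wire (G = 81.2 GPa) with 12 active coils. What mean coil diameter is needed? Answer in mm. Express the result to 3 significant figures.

D = (Gd⁴/(8N_a·k))^(1/3) = (81.2×10³·10.8⁴/(8·12·32))^(1/3)
  = (359608)^(1/3) = 71.1121 mm

71.1 mm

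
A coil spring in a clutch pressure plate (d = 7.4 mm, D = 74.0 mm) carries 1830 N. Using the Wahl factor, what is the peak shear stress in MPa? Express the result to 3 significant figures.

Spring index C = D/d = 74.0/7.4 = 10.0000
K_W = (4C−1)/(4C−4) + 0.615/C = 39.000/36.000 + 0.0615 = 1.1448
τ₀ = 8FD/(πd³) = 8·1830·74.0/(π·7.4³) = 1.08336e+06/1273 = 851 MPa
τ_max = K·τ₀ = 1.1448 × 851 = 974.25 MPa

974 MPa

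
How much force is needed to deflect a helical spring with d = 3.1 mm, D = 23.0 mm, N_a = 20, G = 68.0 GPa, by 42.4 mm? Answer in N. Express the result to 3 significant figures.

137 N

k = Gd⁴/(8D³N_a) = (68.0×10³)(3.1⁴)/(8·23.0³·20) = 3.2259 N/mm
F = k·δ = 3.2259 × 42.4 = 136.78 N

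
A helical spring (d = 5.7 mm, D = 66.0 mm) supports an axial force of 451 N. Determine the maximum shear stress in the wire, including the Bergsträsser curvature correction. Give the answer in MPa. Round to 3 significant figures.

457 MPa

Spring index C = D/d = 66.0/5.7 = 11.5789
K_B = (4C+2)/(4C−3) = 48.316/43.316 = 1.1154
τ₀ = 8FD/(πd³) = 8·451·66.0/(π·5.7³) = 238128/581.8 = 409.29 MPa
τ_max = K·τ₀ = 1.1154 × 409.29 = 456.54 MPa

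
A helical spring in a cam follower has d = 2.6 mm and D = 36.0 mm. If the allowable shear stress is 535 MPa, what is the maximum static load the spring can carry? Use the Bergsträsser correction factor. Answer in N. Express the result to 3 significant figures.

C = D/d = 36.0/2.6 = 13.8462
K_B = (4C+2)/(4C−3) = 57.385/52.385 = 1.0954
τ_max = K·8FD/(πd³) → F_max = τ_allow·πd³/(8DK)
F_max = 535·π·2.6³/(8·36.0·1.0954) = 29541/315.49 = 93.635 N

93.6 N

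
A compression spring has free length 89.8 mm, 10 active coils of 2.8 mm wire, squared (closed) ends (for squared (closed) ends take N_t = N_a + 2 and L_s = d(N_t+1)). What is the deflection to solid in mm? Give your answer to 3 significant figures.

53.4 mm

N_t = 12; L_s = 2.8·13 = 36.4 mm
δ_solid = L₀ − L_s = 89.8 − 36.4 = 53.4 mm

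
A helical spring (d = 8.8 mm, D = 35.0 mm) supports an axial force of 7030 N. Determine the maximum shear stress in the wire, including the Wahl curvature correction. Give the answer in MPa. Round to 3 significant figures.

1290 MPa

Spring index C = D/d = 35.0/8.8 = 3.9773
K_W = (4C−1)/(4C−4) + 0.615/C = 14.909/11.909 + 0.1546 = 1.4065
τ₀ = 8FD/(πd³) = 8·7030·35.0/(π·8.8³) = 1.9684e+06/2140.9 = 919.42 MPa
τ_max = K·τ₀ = 1.4065 × 919.42 = 1293.2 MPa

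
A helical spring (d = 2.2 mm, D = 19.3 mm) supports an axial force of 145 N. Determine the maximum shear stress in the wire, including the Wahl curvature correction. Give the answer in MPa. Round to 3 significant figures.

Spring index C = D/d = 19.3/2.2 = 8.7727
K_W = (4C−1)/(4C−4) + 0.615/C = 34.091/31.091 + 0.0701 = 1.1666
τ₀ = 8FD/(πd³) = 8·145·19.3/(π·2.2³) = 22388/33.452 = 669.26 MPa
τ_max = K·τ₀ = 1.1666 × 669.26 = 780.76 MPa

781 MPa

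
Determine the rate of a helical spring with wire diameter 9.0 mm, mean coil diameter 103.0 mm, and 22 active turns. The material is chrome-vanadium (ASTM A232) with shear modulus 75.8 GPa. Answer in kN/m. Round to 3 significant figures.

k = Gd⁴/(8D³N_a) = (75.8×10³ × 9.0⁴) / (8 × 103.0³ × 22)
  = 4.97324e+08 / 1.9232e+08 = 2.5859 N/mm

2.59 kN/m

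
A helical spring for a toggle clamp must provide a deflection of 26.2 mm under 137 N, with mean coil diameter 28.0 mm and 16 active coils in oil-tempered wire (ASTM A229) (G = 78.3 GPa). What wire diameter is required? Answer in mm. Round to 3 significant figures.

Required rate k = F/δ = 137/26.2 = 5.229 N/mm
d = (8D³N_a·k / G)^(1/4) = (8·28.0³·16·5.229 / (78.3×10³))^0.25
  = (187.65)^0.25 = 3.7011 mm

3.70 mm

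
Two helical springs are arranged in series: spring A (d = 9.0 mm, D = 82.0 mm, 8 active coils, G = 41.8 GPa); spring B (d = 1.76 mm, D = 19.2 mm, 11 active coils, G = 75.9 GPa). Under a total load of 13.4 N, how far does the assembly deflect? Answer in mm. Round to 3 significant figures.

k_A = Gd⁴/(8D³N_a) = (41.8×10³)(9.0⁴)/(8·82.0³·8) = 7.7719 N/mm
k_B = Gd⁴/(8D³N_a) = (75.9×10³)(1.76⁴)/(8·19.2³·11) = 1.1692 N/mm
Series: 1/k_eq = 1/7.7719 + 1/1.1692 = 0.98392; k_eq = 1.0163 N/mm
δ = F/k_eq = 13.4/1.0163 = 13.185 mm

13.2 mm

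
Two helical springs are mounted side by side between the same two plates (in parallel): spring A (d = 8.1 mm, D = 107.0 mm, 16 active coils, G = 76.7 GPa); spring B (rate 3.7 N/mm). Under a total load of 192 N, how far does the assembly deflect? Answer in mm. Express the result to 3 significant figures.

k_A = Gd⁴/(8D³N_a) = (76.7×10³)(8.1⁴)/(8·107.0³·16) = 2.1056 N/mm
Parallel: k_eq = 2.1056 + 3.7 = 5.8056 N/mm
δ = F/k_eq = 192/5.8056 = 33.072 mm

33.1 mm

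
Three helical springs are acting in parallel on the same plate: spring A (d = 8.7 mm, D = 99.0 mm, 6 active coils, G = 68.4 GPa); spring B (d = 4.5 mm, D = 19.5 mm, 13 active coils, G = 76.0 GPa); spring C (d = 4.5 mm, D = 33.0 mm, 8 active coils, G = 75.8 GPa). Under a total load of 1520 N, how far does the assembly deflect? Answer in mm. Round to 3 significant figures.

k_A = Gd⁴/(8D³N_a) = (68.4×10³)(8.7⁴)/(8·99.0³·6) = 8.4137 N/mm
k_B = Gd⁴/(8D³N_a) = (76.0×10³)(4.5⁴)/(8·19.5³·13) = 40.414 N/mm
k_C = Gd⁴/(8D³N_a) = (75.8×10³)(4.5⁴)/(8·33.0³·8) = 13.514 N/mm
Parallel: k_eq = 8.4137 + 40.414 + 13.514 = 62.342 N/mm
δ = F/k_eq = 1520/62.342 = 24.382 mm

24.4 mm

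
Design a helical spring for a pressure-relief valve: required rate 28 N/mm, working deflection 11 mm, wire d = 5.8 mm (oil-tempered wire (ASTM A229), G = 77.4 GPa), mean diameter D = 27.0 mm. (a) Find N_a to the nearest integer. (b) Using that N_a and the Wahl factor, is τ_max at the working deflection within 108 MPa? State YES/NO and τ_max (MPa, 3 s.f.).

N_a = Gd⁴/(8D³k) = (77.4×10³)(5.8⁴)/(8·27.0³·28) = 19.87 → N_a = 20
Actual rate k = Gd⁴/(8D³·20) = 27.813 N/mm
Working load F = kδ = 27.813·11 = 305.94 N
C = 27.0/5.8 = 4.6552; K_W = (4C−1)/(4C−4)+0.615/C = 1.3373
τ_max = K_W·8FD/(πd³) = 1.3373·107.81 = 144.17 MPa
τ_max > 108 MPa → exceeds allowable

(a) 20 coils; (b) NO, τ_max = 144 MPa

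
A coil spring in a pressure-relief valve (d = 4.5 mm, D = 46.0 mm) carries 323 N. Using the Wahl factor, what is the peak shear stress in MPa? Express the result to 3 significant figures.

Spring index C = D/d = 46.0/4.5 = 10.2222
K_W = (4C−1)/(4C−4) + 0.615/C = 39.889/36.889 + 0.0602 = 1.1415
τ₀ = 8FD/(πd³) = 8·323·46.0/(π·4.5³) = 118864/286.28 = 415.21 MPa
τ_max = K·τ₀ = 1.1415 × 415.21 = 473.95 MPa

474 MPa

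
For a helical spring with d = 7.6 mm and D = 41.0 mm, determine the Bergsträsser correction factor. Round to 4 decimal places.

C = D/d = 41.0/7.6 = 5.3947
K_B = (4C+2)/(4C−3) = 23.579/18.579 = 1.2691

1.2691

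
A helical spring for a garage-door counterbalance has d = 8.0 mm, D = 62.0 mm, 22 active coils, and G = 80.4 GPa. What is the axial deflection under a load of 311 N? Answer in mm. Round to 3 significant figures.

39.6 mm

k = Gd⁴/(8D³N_a) = (80.4×10³)(8.0⁴)/(8·62.0³·22) = 7.8511 N/mm
δ = F/k = 311 / 7.8511 = 39.612 mm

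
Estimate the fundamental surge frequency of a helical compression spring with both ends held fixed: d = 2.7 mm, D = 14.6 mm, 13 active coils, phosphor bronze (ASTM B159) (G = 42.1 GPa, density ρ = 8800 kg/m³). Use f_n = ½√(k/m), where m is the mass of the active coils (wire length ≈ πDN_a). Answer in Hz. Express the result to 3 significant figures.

k = Gd⁴/(8D³N_a) = (42.1×10³)(2.7⁴)/(8·14.6³·13) = 6.9127 N/mm = 6912.7 N/m
Wire length L = πDN_a = π·14.6·13 = 596.27 mm
m = ρ·(πd²/4)·L = 8800 × 5.7256×10⁻⁶ m² × 0.59627 m = 0.030043 kg
f_n = ½√(k/m) = 0.5·√(6912.7/0.030043) = 0.5·√(2.3009e+05) = 239.84 Hz

240 Hz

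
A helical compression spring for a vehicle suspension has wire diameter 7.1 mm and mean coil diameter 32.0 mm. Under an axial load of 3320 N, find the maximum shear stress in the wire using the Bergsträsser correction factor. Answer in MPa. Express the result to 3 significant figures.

1010 MPa

Spring index C = D/d = 32.0/7.1 = 4.5070
K_B = (4C+2)/(4C−3) = 20.028/15.028 = 1.3327
τ₀ = 8FD/(πd³) = 8·3320·32.0/(π·7.1³) = 849920/1124.4 = 755.88 MPa
τ_max = K·τ₀ = 1.3327 × 755.88 = 1007.4 MPa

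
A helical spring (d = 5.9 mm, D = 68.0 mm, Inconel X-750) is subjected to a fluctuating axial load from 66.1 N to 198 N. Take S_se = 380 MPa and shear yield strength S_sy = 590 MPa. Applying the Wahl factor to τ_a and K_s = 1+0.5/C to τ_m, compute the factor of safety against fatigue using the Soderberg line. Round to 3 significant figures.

2.77

C = D/d = 68.0/5.9 = 11.5254; K_W = (4C−1)/(4C−4)+0.615/C = 1.1246; K_s = 1+0.5/C = 1.0434
F_a = (F_max−F_min)/2 = 65.95 N; F_m = (F_max+F_min)/2 = 132.05 N
τ_a = K_W·8F_aD/(πd³) = 1.1246 × 55.604 = 62.533 MPa
τ_m = K_s·8F_mD/(πd³) = 1.0434 × 111.33 = 116.16 MPa
Soderberg: 1/n_f = τ_a/S_se + τ_m/S_sy = 62.533/380 + 116.16/590 = 0.16456 + 0.19689 = 0.36145
n_f = 1/0.36145 = 2.767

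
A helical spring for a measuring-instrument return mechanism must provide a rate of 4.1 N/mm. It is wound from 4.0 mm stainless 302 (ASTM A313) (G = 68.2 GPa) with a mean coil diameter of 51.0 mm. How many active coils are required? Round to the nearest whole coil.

4

N_a = Gd⁴/(8D³k) = (68.2×10³ × 4.0⁴)/(8 × 51.0³ × 4.1)
    = 1.74592e+07 / 4.35095e+06 = 4.013 → 4 coils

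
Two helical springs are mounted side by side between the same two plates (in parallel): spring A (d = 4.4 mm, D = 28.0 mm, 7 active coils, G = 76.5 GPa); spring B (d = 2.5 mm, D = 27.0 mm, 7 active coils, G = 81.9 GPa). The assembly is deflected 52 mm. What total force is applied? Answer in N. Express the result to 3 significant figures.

k_A = Gd⁴/(8D³N_a) = (76.5×10³)(4.4⁴)/(8·28.0³·7) = 23.324 N/mm
k_B = Gd⁴/(8D³N_a) = (81.9×10³)(2.5⁴)/(8·27.0³·7) = 2.9024 N/mm
Parallel: k_eq = 23.324 + 2.9024 = 26.227 N/mm
F = k_eq·δ = 26.227·52 = 1363.8 N

1360 N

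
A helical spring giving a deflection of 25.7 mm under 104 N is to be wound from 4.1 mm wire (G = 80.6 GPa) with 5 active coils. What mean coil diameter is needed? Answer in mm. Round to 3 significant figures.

52.0 mm

Required rate k = F/δ = 104/25.7 = 4.0467 N/mm
D = (Gd⁴/(8N_a·k))^(1/3) = (80.6×10³·4.1⁴/(8·5·4.0467))^(1/3)
  = (140705)^(1/3) = 52.0120 mm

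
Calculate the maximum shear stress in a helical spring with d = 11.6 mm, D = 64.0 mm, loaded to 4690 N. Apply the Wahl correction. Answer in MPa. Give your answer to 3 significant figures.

Spring index C = D/d = 64.0/11.6 = 5.5172
K_W = (4C−1)/(4C−4) + 0.615/C = 21.069/18.069 + 0.1115 = 1.2775
τ₀ = 8FD/(πd³) = 8·4690·64.0/(π·11.6³) = 2.40128e+06/4903.7 = 489.69 MPa
τ_max = K·τ₀ = 1.2775 × 489.69 = 625.58 MPa

626 MPa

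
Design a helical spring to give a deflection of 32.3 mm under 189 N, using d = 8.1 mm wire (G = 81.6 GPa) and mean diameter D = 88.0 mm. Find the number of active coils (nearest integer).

Required rate k = F/δ = 189/32.3 = 5.8514 N/mm
N_a = Gd⁴/(8D³k) = (81.6×10³ × 8.1⁴)/(8 × 88.0³ × 5.8514)
    = 3.51261e+08 / 3.19005e+07 = 11.01 → 11 coils

11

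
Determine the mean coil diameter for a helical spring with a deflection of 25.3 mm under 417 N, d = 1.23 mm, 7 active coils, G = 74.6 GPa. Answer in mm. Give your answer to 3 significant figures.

Required rate k = F/δ = 417/25.3 = 16.482 N/mm
D = (Gd⁴/(8N_a·k))^(1/3) = (74.6×10³·1.23⁴/(8·7·16.482))^(1/3)
  = (184.993)^(1/3) = 5.6979 mm

5.70 mm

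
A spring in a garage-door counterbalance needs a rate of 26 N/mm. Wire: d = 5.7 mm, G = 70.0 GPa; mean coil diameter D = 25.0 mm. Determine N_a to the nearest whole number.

23

N_a = Gd⁴/(8D³k) = (70.0×10³ × 5.7⁴)/(8 × 25.0³ × 26)
    = 7.3892e+07 / 3.25e+06 = 22.74 → 23 coils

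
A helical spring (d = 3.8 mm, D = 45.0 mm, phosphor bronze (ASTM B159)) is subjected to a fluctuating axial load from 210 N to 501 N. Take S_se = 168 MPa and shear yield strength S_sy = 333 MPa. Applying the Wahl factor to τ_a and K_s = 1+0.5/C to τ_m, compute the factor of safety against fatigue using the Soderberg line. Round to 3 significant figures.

0.230

C = D/d = 45.0/3.8 = 11.8421; K_W = (4C−1)/(4C−4)+0.615/C = 1.1211; K_s = 1+0.5/C = 1.0422
F_a = (F_max−F_min)/2 = 145.5 N; F_m = (F_max+F_min)/2 = 355.5 N
τ_a = K_W·8F_aD/(πd³) = 1.1211 × 303.85 = 340.65 MPa
τ_m = K_s·8F_mD/(πd³) = 1.0422 × 742.41 = 773.75 MPa
Soderberg: 1/n_f = τ_a/S_se + τ_m/S_sy = 340.65/168 + 773.75/333 = 2.02770 + 2.32358 = 4.3513
n_f = 1/4.3513 = 0.2298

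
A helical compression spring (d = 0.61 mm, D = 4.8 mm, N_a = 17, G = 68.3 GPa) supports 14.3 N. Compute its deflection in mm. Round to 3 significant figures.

22.7 mm

k = Gd⁴/(8D³N_a) = (68.3×10³)(0.61⁴)/(8·4.8³·17) = 0.62875 N/mm
δ = F/k = 14.3 / 0.62875 = 22.744 mm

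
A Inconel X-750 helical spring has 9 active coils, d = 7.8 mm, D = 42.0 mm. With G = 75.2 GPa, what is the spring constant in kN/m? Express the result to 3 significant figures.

k = Gd⁴/(8D³N_a) = (75.2×10³ × 7.8⁴) / (8 × 42.0³ × 9)
  = 2.78353e+08 / 5.33434e+06 = 52.181 N/mm

52.2 kN/m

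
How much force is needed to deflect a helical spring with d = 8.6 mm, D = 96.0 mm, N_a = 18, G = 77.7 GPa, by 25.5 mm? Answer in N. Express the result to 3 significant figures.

k = Gd⁴/(8D³N_a) = (77.7×10³)(8.6⁴)/(8·96.0³·18) = 3.3361 N/mm
F = k·δ = 3.3361 × 25.5 = 85.07 N

85.1 N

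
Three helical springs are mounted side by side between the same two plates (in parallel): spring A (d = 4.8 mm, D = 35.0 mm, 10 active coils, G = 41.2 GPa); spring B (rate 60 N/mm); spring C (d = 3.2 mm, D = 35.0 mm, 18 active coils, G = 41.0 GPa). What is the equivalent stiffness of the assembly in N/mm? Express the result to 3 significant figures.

67.1 N/mm

k_A = Gd⁴/(8D³N_a) = (41.2×10³)(4.8⁴)/(8·35.0³·10) = 6.3763 N/mm
k_C = Gd⁴/(8D³N_a) = (41.0×10³)(3.2⁴)/(8·35.0³·18) = 0.69633 N/mm
Parallel: k_eq = 6.3763 + 60 + 0.69633 = 67.073 N/mm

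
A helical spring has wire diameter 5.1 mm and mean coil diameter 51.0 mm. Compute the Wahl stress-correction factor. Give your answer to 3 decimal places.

1.145

C = D/d = 51.0/5.1 = 10.0000
K_W = (4C−1)/(4C−4) + 0.615/C = 39.000/36.000 + 0.0615 = 1.1448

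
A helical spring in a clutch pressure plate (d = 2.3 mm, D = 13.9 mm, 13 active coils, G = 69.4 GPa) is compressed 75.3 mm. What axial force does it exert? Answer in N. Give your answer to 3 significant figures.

524 N

k = Gd⁴/(8D³N_a) = (69.4×10³)(2.3⁴)/(8·13.9³·13) = 6.9533 N/mm
F = k·δ = 6.9533 × 75.3 = 523.59 N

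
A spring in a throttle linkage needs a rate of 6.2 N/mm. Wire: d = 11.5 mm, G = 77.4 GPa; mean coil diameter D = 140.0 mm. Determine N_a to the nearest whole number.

N_a = Gd⁴/(8D³k) = (77.4×10³ × 11.5⁴)/(8 × 140.0³ × 6.2)
    = 1.35373e+09 / 1.36102e+08 = 9.946 → 10 coils

10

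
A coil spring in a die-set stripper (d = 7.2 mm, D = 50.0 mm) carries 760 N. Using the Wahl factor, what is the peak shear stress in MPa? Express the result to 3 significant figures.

315 MPa

Spring index C = D/d = 50.0/7.2 = 6.9444
K_W = (4C−1)/(4C−4) + 0.615/C = 26.778/23.778 + 0.0886 = 1.2147
τ₀ = 8FD/(πd³) = 8·760·50.0/(π·7.2³) = 304000/1172.6 = 259.25 MPa
τ_max = K·τ₀ = 1.2147 × 259.25 = 314.92 MPa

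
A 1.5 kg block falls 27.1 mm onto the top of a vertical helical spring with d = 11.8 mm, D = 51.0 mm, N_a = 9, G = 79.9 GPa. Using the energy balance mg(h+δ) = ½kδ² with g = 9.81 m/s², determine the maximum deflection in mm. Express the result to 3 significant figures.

2.31 mm

k = Gd⁴/(8D³N_a) = (79.9×10³)(11.8⁴)/(8·51.0³·9) = 162.19 N/mm
W = mg = 1.5 × 9.81 = 14.715 N
½kδ² − Wδ − Wh = 0 → δ = (W + √(W² + 2kWh))/k
δ = (14.715 + √(216.53 + 129357))/162.19 = (14.715 + 359.96)/162.19 = 2.3101 mm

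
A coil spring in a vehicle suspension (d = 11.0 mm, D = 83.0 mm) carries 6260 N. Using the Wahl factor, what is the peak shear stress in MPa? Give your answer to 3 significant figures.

1190 MPa

Spring index C = D/d = 83.0/11.0 = 7.5455
K_W = (4C−1)/(4C−4) + 0.615/C = 29.182/26.182 + 0.0815 = 1.1961
τ₀ = 8FD/(πd³) = 8·6260·83.0/(π·11.0³) = 4.15664e+06/4181.5 = 994.06 MPa
τ_max = K·τ₀ = 1.1961 × 994.06 = 1189 MPa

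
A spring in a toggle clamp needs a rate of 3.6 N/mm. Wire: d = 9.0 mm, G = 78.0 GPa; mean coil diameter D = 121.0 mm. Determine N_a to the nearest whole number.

10

N_a = Gd⁴/(8D³k) = (78.0×10³ × 9.0⁴)/(8 × 121.0³ × 3.6)
    = 5.11758e+08 / 5.1021e+07 = 10.03 → 10 coils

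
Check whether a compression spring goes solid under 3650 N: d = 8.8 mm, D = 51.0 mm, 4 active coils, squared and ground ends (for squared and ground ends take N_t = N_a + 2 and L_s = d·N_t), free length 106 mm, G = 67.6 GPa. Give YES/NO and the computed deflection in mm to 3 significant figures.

NO, δ = 38.2 mm

k = Gd⁴/(8D³N_a) = (67.6×10³)(8.8⁴)/(8·51.0³·4) = 95.503 N/mm
N_t = 6; L_s = 8.8·6 = 52.8 mm; δ_solid = L₀ − L_s = 106 − 52.8 = 53.2 mm
δ = F/k = 3650/95.503 = 38.219 mm
δ < δ_solid → spring does not go solid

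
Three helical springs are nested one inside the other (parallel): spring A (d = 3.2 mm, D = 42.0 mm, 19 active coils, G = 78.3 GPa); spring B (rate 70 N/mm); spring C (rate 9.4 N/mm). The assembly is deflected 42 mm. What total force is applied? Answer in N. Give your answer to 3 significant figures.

k_A = Gd⁴/(8D³N_a) = (78.3×10³)(3.2⁴)/(8·42.0³·19) = 0.72907 N/mm
Parallel: k_eq = 0.72907 + 70 + 9.4 = 80.129 N/mm
F = k_eq·δ = 80.129·42 = 3365.4 N

3370 N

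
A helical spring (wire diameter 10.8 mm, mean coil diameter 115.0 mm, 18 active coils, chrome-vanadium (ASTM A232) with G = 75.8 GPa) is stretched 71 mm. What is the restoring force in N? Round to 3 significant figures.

334 N

k = Gd⁴/(8D³N_a) = (75.8×10³)(10.8⁴)/(8·115.0³·18) = 4.7088 N/mm
F = k·δ = 4.7088 × 71 = 334.32 N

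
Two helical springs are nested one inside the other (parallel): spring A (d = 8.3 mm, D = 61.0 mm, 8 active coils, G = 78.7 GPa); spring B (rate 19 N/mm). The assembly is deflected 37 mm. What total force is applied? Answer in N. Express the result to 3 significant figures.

1650 N

k_A = Gd⁴/(8D³N_a) = (78.7×10³)(8.3⁴)/(8·61.0³·8) = 25.711 N/mm
Parallel: k_eq = 25.711 + 19 = 44.711 N/mm
F = k_eq·δ = 44.711·37 = 1654.3 N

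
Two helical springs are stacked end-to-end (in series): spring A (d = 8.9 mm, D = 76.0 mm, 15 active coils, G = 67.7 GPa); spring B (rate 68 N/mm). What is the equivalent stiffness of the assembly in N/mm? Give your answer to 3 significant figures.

7.21 N/mm

k_A = Gd⁴/(8D³N_a) = (67.7×10³)(8.9⁴)/(8·76.0³·15) = 8.0636 N/mm
Series: 1/k_eq = 1/8.0636 + 1/68 = 0.13872; k_eq = 7.2087 N/mm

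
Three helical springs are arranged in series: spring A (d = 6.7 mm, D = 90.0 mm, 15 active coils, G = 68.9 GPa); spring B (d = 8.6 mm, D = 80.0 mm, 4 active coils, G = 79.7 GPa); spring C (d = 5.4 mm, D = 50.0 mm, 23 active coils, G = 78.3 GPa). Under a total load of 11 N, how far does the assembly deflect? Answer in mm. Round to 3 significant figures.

k_A = Gd⁴/(8D³N_a) = (68.9×10³)(6.7⁴)/(8·90.0³·15) = 1.5871 N/mm
k_B = Gd⁴/(8D³N_a) = (79.7×10³)(8.6⁴)/(8·80.0³·4) = 26.609 N/mm
k_C = Gd⁴/(8D³N_a) = (78.3×10³)(5.4⁴)/(8·50.0³·23) = 2.8947 N/mm
Series: 1/k_eq = 1/1.5871 + 1/26.609 + 1/2.8947 = 1.0131; k_eq = 0.98706 N/mm
δ = F/k_eq = 11/0.98706 = 11.144 mm

11.1 mm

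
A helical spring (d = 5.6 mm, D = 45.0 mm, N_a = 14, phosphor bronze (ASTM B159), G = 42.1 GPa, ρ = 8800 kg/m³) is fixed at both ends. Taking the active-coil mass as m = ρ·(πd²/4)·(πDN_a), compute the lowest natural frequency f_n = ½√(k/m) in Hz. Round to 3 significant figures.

k = Gd⁴/(8D³N_a) = (42.1×10³)(5.6⁴)/(8·45.0³·14) = 4.0568 N/mm = 4056.8 N/m
Wire length L = πDN_a = π·45.0·14 = 1979.2 mm
m = ρ·(πd²/4)·L = 8800 × 24.63×10⁻⁶ m² × 1.9792 m = 0.42898 kg
f_n = ½√(k/m) = 0.5·√(4056.8/0.42898) = 0.5·√(9456.7) = 48.623 Hz

48.6 Hz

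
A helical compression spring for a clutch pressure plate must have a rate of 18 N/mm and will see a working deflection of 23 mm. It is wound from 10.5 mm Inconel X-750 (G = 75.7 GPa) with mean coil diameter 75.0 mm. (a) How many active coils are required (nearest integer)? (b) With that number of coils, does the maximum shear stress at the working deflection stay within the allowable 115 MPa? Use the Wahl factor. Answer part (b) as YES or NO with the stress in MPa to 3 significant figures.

(a) 15 coils; (b) YES, τ_max = 83.3 MPa

N_a = Gd⁴/(8D³k) = (75.7×10³)(10.5⁴)/(8·75.0³·18) = 15.15 → N_a = 15
Actual rate k = Gd⁴/(8D³·15) = 18.176 N/mm
Working load F = kδ = 18.176·23 = 418.04 N
C = 75.0/10.5 = 7.1429; K_W = (4C−1)/(4C−4)+0.615/C = 1.2082
τ_max = K_W·8FD/(πd³) = 1.2082·68.968 = 83.327 MPa
τ_max ≤ 115 MPa → acceptable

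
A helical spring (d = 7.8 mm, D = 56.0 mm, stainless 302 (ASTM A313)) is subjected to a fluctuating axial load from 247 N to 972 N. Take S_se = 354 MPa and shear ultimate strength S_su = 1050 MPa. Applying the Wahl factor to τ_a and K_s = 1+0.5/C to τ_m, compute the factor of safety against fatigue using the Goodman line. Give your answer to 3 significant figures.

1.79

C = D/d = 56.0/7.8 = 7.1795; K_W = (4C−1)/(4C−4)+0.615/C = 1.2070; K_s = 1+0.5/C = 1.0696
F_a = (F_max−F_min)/2 = 362.5 N; F_m = (F_max+F_min)/2 = 609.5 N
τ_a = K_W·8F_aD/(πd³) = 1.2070 × 108.93 = 131.48 MPa
τ_m = K_s·8F_mD/(πd³) = 1.0696 × 183.15 = 195.91 MPa
Goodman: 1/n_f = τ_a/S_se + τ_m/S_su = 131.48/354 + 195.91/1050 = 0.37142 + 0.18658 = 0.558
n_f = 1/0.558 = 1.792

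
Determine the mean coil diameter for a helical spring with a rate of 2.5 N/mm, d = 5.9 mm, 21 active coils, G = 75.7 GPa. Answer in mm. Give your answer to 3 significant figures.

60.2 mm

D = (Gd⁴/(8N_a·k))^(1/3) = (75.7×10³·5.9⁴/(8·21·2.5))^(1/3)
  = (218401)^(1/3) = 60.2215 mm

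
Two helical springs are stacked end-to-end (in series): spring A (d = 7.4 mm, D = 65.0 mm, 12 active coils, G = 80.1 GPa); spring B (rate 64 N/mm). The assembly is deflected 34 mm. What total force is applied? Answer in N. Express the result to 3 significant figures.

271 N

k_A = Gd⁴/(8D³N_a) = (80.1×10³)(7.4⁴)/(8·65.0³·12) = 9.1106 N/mm
Series: 1/k_eq = 1/9.1106 + 1/64 = 0.12539; k_eq = 7.9753 N/mm
F = k_eq·δ = 7.9753·34 = 271.16 N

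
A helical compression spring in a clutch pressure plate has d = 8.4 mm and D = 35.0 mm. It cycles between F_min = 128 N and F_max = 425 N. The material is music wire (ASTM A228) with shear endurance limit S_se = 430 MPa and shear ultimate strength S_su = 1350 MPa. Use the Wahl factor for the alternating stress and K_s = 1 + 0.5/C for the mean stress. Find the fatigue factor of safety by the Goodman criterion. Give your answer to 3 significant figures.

C = D/d = 35.0/8.4 = 4.1667; K_W = (4C−1)/(4C−4)+0.615/C = 1.3844; K_s = 1+0.5/C = 1.1200
F_a = (F_max−F_min)/2 = 148.5 N; F_m = (F_max+F_min)/2 = 276.5 N
τ_a = K_W·8F_aD/(πd³) = 1.3844 × 22.33 = 30.915 MPa
τ_m = K_s·8F_mD/(πd³) = 1.1200 × 41.578 = 46.568 MPa
Goodman: 1/n_f = τ_a/S_se + τ_m/S_su = 30.915/430 + 46.568/1350 = 0.07190 + 0.03449 = 0.10639
n_f = 1/0.10639 = 9.399

9.40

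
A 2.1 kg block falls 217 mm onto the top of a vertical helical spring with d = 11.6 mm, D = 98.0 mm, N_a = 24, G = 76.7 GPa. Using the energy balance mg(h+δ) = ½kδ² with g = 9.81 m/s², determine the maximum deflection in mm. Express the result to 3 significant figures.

k = Gd⁴/(8D³N_a) = (76.7×10³)(11.6⁴)/(8·98.0³·24) = 7.6851 N/mm
W = mg = 2.1 × 9.81 = 20.601 N
½kδ² − Wδ − Wh = 0 → δ = (W + √(W² + 2kWh))/k
δ = (20.601 + √(424.4 + 68710.9))/7.6851 = (20.601 + 262.94)/7.6851 = 36.895 mm

36.9 mm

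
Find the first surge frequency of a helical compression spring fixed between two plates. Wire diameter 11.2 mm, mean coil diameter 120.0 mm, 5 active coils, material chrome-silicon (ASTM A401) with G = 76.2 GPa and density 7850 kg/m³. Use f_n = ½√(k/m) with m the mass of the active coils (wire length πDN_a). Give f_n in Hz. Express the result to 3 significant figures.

54.5 Hz

k = Gd⁴/(8D³N_a) = (76.2×10³)(11.2⁴)/(8·120.0³·5) = 17.347 N/mm = 17347 N/m
Wire length L = πDN_a = π·120.0·5 = 1885 mm
m = ρ·(πd²/4)·L = 7850 × 98.52×10⁻⁶ m² × 1.885 m = 1.4578 kg
f_n = ½√(k/m) = 0.5·√(17347/1.4578) = 0.5·√(11899) = 54.542 Hz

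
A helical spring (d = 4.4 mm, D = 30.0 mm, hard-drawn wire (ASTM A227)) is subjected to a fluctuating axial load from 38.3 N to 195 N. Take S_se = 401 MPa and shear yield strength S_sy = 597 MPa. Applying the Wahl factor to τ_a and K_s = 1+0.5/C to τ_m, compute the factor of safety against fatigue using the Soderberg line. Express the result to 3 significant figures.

C = D/d = 30.0/4.4 = 6.8182; K_W = (4C−1)/(4C−4)+0.615/C = 1.2191; K_s = 1+0.5/C = 1.0733
F_a = (F_max−F_min)/2 = 78.35 N; F_m = (F_max+F_min)/2 = 116.65 N
τ_a = K_W·8F_aD/(πd³) = 1.2191 × 70.266 = 85.661 MPa
τ_m = K_s·8F_mD/(πd³) = 1.0733 × 104.61 = 112.29 MPa
Soderberg: 1/n_f = τ_a/S_se + τ_m/S_sy = 85.661/401 + 112.29/597 = 0.21362 + 0.18808 = 0.4017
n_f = 1/0.4017 = 2.489

2.49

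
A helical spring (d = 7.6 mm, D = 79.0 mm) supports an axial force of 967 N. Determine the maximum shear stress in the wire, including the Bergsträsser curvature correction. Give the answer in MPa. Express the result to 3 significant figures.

Spring index C = D/d = 79.0/7.6 = 10.3947
K_B = (4C+2)/(4C−3) = 43.579/38.579 = 1.1296
τ₀ = 8FD/(πd³) = 8·967·79.0/(π·7.6³) = 611144/1379.1 = 443.15 MPa
τ_max = K·τ₀ = 1.1296 × 443.15 = 500.59 MPa

501 MPa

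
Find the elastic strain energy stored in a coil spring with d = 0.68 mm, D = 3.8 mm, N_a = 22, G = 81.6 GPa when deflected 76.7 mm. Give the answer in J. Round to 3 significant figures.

k = Gd⁴/(8D³N_a) = (81.6×10³)(0.68⁴)/(8·3.8³·22) = 1.8066 N/mm
U = ½kδ² = 0.5 × 1.8066 × 76.7² = 5314 N·mm = 5.314 J

5.31 J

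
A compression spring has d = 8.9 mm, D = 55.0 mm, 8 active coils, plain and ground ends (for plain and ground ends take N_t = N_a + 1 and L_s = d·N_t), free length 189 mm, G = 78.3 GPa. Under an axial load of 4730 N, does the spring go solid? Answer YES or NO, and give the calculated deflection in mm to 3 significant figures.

k = Gd⁴/(8D³N_a) = (78.3×10³)(8.9⁴)/(8·55.0³·8) = 46.137 N/mm
N_t = 9; L_s = 8.9·9 = 80.1 mm; δ_solid = L₀ − L_s = 189 − 80.1 = 108.9 mm
δ = F/k = 4730/46.137 = 102.52 mm
δ < δ_solid → spring does not go solid

NO, δ = 103 mm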